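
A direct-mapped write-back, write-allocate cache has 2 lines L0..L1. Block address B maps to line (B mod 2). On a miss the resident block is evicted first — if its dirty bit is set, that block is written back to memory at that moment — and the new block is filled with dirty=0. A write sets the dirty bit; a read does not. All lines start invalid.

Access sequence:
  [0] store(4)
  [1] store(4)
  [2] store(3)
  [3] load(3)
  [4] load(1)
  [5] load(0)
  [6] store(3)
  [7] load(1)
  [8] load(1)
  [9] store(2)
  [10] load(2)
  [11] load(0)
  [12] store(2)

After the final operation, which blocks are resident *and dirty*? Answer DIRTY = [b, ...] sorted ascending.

DIRTY = [2]

0: W B4 -> L0 miss  d=D]
1: W B4 -> L0 hit  d=D]
2: W B3 -> L1 miss  d=D]
3: R B3 -> L1 hit  d=D]
4: R B1 -> L1 miss wb->B3  d=-]
5: R B0 -> L0 miss wb->B4  d=-]
6: W B3 -> L1 miss  d=D]
7: R B1 -> L1 miss wb->B3  d=-]
8: R B1 -> L1 hit  d=-]
9: W B2 -> L0 miss  d=D]
10: R B2 -> L0 hit  d=D]
11: R B0 -> L0 miss wb->B2  d=-]
12: W B2 -> L0 miss  d=D]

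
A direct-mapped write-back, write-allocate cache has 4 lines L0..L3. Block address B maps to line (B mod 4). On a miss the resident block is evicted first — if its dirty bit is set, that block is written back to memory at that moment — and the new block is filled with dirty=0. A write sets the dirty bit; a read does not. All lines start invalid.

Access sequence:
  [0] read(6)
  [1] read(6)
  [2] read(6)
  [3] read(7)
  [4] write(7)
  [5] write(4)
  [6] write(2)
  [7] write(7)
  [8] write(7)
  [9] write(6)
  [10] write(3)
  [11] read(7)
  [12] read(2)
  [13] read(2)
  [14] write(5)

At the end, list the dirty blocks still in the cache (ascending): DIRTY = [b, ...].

0: R B6 → L2 miss [-]
1: R B6 → L2 hit [-]
2: R B6 → L2 hit [-]
3: R B7 → L3 miss [-]
4: W B7 → L3 hit [D]
5: W B4 → L0 miss [D]
6: W B2 → L2 miss [D]
7: W B7 → L3 hit [D]
8: W B7 → L3 hit [D]
9: W B6 → L2 miss wb→B2 [D]
10: W B3 → L3 miss wb→B7 [D]
11: R B7 → L3 miss wb→B3 [-]
12: R B2 → L2 miss wb→B6 [-]
13: R B2 → L2 hit [-]
14: W B5 → L1 miss [D]

DIRTY = [4, 5]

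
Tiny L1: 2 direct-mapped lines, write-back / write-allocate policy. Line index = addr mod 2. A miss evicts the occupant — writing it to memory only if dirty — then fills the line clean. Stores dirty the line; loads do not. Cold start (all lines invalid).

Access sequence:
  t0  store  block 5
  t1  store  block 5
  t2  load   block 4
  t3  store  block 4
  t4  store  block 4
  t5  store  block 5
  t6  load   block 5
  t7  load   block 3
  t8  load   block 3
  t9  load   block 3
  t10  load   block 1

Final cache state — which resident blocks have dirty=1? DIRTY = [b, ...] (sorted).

DIRTY = [4]

  0 | W B5 → L1 miss [D]
  1 | W B5 → L1 hit [D]
  2 | R B4 → L0 miss [-]
  3 | W B4 → L0 hit [D]
  4 | W B4 → L0 hit [D]
  5 | W B5 → L1 hit [D]
  6 | R B5 → L1 hit [D]
  7 | R B3 → L1 miss wb→B5 [-]
  8 | R B3 → L1 hit [-]
  9 | R B3 → L1 hit [-]
  10 | R B1 → L1 miss [-]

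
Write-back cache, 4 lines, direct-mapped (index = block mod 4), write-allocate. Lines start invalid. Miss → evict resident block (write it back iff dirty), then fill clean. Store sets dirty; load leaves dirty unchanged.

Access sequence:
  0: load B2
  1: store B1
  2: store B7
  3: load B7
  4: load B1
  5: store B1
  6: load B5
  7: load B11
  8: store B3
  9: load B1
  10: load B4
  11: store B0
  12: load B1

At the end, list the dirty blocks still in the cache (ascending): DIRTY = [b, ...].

0: R B2 → L2 miss [-]
1: W B1 → L1 miss [D]
2: W B7 → L3 miss [D]
3: R B7 → L3 hit [D]
4: R B1 → L1 hit [D]
5: W B1 → L1 hit [D]
6: R B5 → L1 miss wb→B1 [-]
7: R B11 → L3 miss wb→B7 [-]
8: W B3 → L3 miss [D]
9: R B1 → L1 miss [-]
10: R B4 → L0 miss [-]
11: W B0 → L0 miss [D]
12: R B1 → L1 hit [-]

DIRTY = [0, 3]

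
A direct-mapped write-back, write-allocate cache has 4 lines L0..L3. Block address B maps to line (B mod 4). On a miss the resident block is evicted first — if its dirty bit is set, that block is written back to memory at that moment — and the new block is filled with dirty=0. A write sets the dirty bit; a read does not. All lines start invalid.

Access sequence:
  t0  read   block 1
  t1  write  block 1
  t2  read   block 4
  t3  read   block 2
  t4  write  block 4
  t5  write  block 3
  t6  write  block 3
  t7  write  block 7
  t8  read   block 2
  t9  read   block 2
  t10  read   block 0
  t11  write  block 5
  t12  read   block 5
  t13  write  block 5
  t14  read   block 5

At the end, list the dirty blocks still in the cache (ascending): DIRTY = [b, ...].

DIRTY = [5, 7]

0: R B1 -> L1 miss  d=-]
1: W B1 -> L1 hit  d=D]
2: R B4 -> L0 miss  d=-]
3: R B2 -> L2 miss  d=-]
4: W B4 -> L0 hit  d=D]
5: W B3 -> L3 miss  d=D]
6: W B3 -> L3 hit  d=D]
7: W B7 -> L3 miss wb->B3  d=D]
8: R B2 -> L2 hit  d=-]
9: R B2 -> L2 hit  d=-]
10: R B0 -> L0 miss wb->B4  d=-]
11: W B5 -> L1 miss wb->B1  d=D]
12: R B5 -> L1 hit  d=D]
13: W B5 -> L1 hit  d=D]
14: R B5 -> L1 hit  d=D]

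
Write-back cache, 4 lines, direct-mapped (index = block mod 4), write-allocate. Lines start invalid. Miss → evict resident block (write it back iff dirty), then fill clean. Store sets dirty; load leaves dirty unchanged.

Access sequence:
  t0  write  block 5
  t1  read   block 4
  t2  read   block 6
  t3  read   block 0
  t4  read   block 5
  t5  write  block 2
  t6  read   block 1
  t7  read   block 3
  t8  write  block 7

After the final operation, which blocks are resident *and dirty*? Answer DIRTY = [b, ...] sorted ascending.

DIRTY = [2, 7]

  0 | W B5 → L1 miss [D]
  1 | R B4 → L0 miss [-]
  2 | R B6 → L2 miss [-]
  3 | R B0 → L0 miss [-]
  4 | R B5 → L1 hit [D]
  5 | W B2 → L2 miss [D]
  6 | R B1 → L1 miss wb→B5 [-]
  7 | R B3 → L3 miss [-]
  8 | W B7 → L3 miss [D]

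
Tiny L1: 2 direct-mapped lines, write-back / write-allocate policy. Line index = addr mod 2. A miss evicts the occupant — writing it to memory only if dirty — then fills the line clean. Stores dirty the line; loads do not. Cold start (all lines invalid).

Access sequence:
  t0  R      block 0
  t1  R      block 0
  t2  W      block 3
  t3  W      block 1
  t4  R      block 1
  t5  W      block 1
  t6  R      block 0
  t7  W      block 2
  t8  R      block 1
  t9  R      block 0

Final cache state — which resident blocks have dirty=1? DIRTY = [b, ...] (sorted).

0: R B0 → L0 miss [-]
1: R B0 → L0 hit [-]
2: W B3 → L1 miss [D]
3: W B1 → L1 miss wb→B3 [D]
4: R B1 → L1 hit [D]
5: W B1 → L1 hit [D]
6: R B0 → L0 hit [-]
7: W B2 → L0 miss [D]
8: R B1 → L1 hit [D]
9: R B0 → L0 miss wb→B2 [-]

DIRTY = [1]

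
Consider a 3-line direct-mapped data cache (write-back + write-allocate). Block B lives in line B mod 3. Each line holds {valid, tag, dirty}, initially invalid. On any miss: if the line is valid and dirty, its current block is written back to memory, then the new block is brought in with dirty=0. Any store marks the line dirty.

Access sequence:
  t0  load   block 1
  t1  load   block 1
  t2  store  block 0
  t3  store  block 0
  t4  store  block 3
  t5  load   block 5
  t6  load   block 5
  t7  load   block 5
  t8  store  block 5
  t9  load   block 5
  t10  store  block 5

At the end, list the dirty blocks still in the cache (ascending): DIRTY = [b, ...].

DIRTY = [3, 5]

0: R B1 → L1 miss [-]
1: R B1 → L1 hit [-]
2: W B0 → L0 miss [D]
3: W B0 → L0 hit [D]
4: W B3 → L0 miss wb→B0 [D]
5: R B5 → L2 miss [-]
6: R B5 → L2 hit [-]
7: R B5 → L2 hit [-]
8: W B5 → L2 hit [D]
9: R B5 → L2 hit [D]
10: W B5 → L2 hit [D]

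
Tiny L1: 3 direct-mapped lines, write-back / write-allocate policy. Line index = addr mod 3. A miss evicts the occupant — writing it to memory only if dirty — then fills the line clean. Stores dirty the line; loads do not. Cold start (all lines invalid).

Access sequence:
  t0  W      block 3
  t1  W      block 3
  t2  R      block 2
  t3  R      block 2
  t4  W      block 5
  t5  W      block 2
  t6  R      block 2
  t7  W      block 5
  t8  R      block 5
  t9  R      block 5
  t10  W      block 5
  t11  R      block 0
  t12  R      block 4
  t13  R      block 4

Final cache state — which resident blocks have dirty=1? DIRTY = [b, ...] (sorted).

DIRTY = [5]

0: W B3 → L0 miss [D]
1: W B3 → L0 hit [D]
2: R B2 → L2 miss [-]
3: R B2 → L2 hit [-]
4: W B5 → L2 miss [D]
5: W B2 → L2 miss wb→B5 [D]
6: R B2 → L2 hit [D]
7: W B5 → L2 miss wb→B2 [D]
8: R B5 → L2 hit [D]
9: R B5 → L2 hit [D]
10: W B5 → L2 hit [D]
11: R B0 → L0 miss wb→B3 [-]
12: R B4 → L1 miss [-]
13: R B4 → L1 hit [-]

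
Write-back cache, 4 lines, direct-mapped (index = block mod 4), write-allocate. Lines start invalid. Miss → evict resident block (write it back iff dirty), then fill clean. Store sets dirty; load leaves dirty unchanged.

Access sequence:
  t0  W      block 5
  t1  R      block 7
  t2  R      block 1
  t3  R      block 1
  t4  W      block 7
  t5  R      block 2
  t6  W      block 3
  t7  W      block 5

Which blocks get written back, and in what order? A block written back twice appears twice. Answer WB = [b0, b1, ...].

0: W B5 → L1 miss [D]
1: R B7 → L3 miss [-]
2: R B1 → L1 miss wb→B5 [-]
3: R B1 → L1 hit [-]
4: W B7 → L3 hit [D]
5: R B2 → L2 miss [-]
6: W B3 → L3 miss wb→B7 [D]
7: W B5 → L1 miss [D]

WB = [5, 7]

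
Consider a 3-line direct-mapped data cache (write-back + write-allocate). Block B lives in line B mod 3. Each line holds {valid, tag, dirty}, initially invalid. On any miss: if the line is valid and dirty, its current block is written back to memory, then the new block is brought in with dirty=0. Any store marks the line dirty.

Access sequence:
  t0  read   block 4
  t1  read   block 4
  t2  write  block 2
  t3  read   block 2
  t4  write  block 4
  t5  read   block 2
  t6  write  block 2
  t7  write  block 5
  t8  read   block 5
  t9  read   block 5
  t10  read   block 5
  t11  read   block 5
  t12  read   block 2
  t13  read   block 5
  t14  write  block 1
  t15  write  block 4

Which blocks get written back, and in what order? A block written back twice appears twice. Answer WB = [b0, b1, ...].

0: R B4 -> L1 miss  d=-]
1: R B4 -> L1 hit  d=-]
2: W B2 -> L2 miss  d=D]
3: R B2 -> L2 hit  d=D]
4: W B4 -> L1 hit  d=D]
5: R B2 -> L2 hit  d=D]
6: W B2 -> L2 hit  d=D]
7: W B5 -> L2 miss wb->B2  d=D]
8: R B5 -> L2 hit  d=D]
9: R B5 -> L2 hit  d=D]
10: R B5 -> L2 hit  d=D]
11: R B5 -> L2 hit  d=D]
12: R B2 -> L2 miss wb->B5  d=-]
13: R B5 -> L2 miss  d=-]
14: W B1 -> L1 miss wb->B4  d=D]
15: W B4 -> L1 miss wb->B1  d=D]

WB = [2, 5, 4, 1]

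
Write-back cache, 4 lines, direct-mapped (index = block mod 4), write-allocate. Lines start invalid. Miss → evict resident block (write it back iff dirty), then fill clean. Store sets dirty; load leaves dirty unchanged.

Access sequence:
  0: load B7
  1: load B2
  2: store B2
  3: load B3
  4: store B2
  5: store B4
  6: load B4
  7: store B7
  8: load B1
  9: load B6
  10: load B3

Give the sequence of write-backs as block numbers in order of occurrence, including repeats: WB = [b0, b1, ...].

WB = [2, 7]

0: R B7 -> L3 miss  d=-]
1: R B2 -> L2 miss  d=-]
2: W B2 -> L2 hit  d=D]
3: R B3 -> L3 miss  d=-]
4: W B2 -> L2 hit  d=D]
5: W B4 -> L0 miss  d=D]
6: R B4 -> L0 hit  d=D]
7: W B7 -> L3 miss  d=D]
8: R B1 -> L1 miss  d=-]
9: R B6 -> L2 miss wb->B2  d=-]
10: R B3 -> L3 miss wb->B7  d=-]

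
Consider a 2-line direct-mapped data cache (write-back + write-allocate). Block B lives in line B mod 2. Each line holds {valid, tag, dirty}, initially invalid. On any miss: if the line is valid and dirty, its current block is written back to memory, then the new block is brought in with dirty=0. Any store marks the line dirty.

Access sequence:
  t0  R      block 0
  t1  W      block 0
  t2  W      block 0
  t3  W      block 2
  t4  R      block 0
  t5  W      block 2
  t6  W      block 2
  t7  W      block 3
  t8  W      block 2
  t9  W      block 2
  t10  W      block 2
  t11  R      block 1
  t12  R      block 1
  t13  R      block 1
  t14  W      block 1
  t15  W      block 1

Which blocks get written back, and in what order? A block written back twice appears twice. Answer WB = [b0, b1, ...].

0: R B0 → L0 miss [-]
1: W B0 → L0 hit [D]
2: W B0 → L0 hit [D]
3: W B2 → L0 miss wb→B0 [D]
4: R B0 → L0 miss wb→B2 [-]
5: W B2 → L0 miss [D]
6: W B2 → L0 hit [D]
7: W B3 → L1 miss [D]
8: W B2 → L0 hit [D]
9: W B2 → L0 hit [D]
10: W B2 → L0 hit [D]
11: R B1 → L1 miss wb→B3 [-]
12: R B1 → L1 hit [-]
13: R B1 → L1 hit [-]
14: W B1 → L1 hit [D]
15: W B1 → L1 hit [D]

WB = [0, 2, 3]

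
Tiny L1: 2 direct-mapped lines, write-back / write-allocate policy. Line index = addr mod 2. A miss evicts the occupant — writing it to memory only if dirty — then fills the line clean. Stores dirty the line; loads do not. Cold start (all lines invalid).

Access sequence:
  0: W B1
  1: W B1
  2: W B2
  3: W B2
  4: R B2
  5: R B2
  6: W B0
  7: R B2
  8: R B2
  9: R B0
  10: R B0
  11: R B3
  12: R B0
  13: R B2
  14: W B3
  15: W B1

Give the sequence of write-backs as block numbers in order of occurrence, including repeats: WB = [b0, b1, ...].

0: W B1 → L1 miss [D]
1: W B1 → L1 hit [D]
2: W B2 → L0 miss [D]
3: W B2 → L0 hit [D]
4: R B2 → L0 hit [D]
5: R B2 → L0 hit [D]
6: W B0 → L0 miss wb→B2 [D]
7: R B2 → L0 miss wb→B0 [-]
8: R B2 → L0 hit [-]
9: R B0 → L0 miss [-]
10: R B0 → L0 hit [-]
11: R B3 → L1 miss wb→B1 [-]
12: R B0 → L0 hit [-]
13: R B2 → L0 miss [-]
14: W B3 → L1 hit [D]
15: W B1 → L1 miss wb→B3 [D]

WB = [2, 0, 1, 3]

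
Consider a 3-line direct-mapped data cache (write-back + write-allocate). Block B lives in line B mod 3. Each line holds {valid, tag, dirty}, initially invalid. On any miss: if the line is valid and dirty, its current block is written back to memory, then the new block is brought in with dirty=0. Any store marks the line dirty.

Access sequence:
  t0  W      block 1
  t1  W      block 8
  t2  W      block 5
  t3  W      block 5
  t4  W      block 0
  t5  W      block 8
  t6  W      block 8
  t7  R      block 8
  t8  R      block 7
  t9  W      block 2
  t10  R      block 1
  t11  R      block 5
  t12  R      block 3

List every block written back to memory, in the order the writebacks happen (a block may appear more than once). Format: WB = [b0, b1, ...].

0: W B1 -> L1 miss  d=D]
1: W B8 -> L2 miss  d=D]
2: W B5 -> L2 miss wb->B8  d=D]
3: W B5 -> L2 hit  d=D]
4: W B0 -> L0 miss  d=D]
5: W B8 -> L2 miss wb->B5  d=D]
6: W B8 -> L2 hit  d=D]
7: R B8 -> L2 hit  d=D]
8: R B7 -> L1 miss wb->B1  d=-]
9: W B2 -> L2 miss wb->B8  d=D]
10: R B1 -> L1 miss  d=-]
11: R B5 -> L2 miss wb->B2  d=-]
12: R B3 -> L0 miss wb->B0  d=-]

WB = [8, 5, 1, 8, 2, 0]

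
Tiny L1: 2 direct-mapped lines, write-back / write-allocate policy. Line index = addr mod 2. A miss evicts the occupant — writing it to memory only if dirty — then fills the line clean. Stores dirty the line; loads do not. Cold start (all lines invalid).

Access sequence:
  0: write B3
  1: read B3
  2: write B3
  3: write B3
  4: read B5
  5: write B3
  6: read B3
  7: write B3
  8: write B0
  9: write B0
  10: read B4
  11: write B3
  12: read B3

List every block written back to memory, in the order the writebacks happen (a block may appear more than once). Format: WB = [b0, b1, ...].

WB = [3, 0]

0: W B3 -> L1 miss  d=D]
1: R B3 -> L1 hit  d=D]
2: W B3 -> L1 hit  d=D]
3: W B3 -> L1 hit  d=D]
4: R B5 -> L1 miss wb->B3  d=-]
5: W B3 -> L1 miss  d=D]
6: R B3 -> L1 hit  d=D]
7: W B3 -> L1 hit  d=D]
8: W B0 -> L0 miss  d=D]
9: W B0 -> L0 hit  d=D]
10: R B4 -> L0 miss wb->B0  d=-]
11: W B3 -> L1 hit  d=D]
12: R B3 -> L1 hit  d=D]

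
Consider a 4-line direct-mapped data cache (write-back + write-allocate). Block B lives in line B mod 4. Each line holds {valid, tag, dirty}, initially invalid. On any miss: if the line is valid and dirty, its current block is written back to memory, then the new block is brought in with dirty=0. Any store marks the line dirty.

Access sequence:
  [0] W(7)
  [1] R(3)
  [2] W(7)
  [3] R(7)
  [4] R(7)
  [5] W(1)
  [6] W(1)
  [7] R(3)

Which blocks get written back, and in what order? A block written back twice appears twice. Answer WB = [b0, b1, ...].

0: W B7 → L3 miss [D]
1: R B3 → L3 miss wb→B7 [-]
2: W B7 → L3 miss [D]
3: R B7 → L3 hit [D]
4: R B7 → L3 hit [D]
5: W B1 → L1 miss [D]
6: W B1 → L1 hit [D]
7: R B3 → L3 miss wb→B7 [-]

WB = [7, 7]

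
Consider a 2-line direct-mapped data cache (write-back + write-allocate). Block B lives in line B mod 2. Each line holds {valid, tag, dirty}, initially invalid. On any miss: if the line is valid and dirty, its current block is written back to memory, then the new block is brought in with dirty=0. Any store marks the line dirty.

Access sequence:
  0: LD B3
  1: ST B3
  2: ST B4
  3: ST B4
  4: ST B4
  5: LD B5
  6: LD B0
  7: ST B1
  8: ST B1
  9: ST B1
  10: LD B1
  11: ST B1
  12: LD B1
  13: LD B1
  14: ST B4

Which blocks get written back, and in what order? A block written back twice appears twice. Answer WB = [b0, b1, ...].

WB = [3, 4]

0: R B3 → L1 miss [-]
1: W B3 → L1 hit [D]
2: W B4 → L0 miss [D]
3: W B4 → L0 hit [D]
4: W B4 → L0 hit [D]
5: R B5 → L1 miss wb→B3 [-]
6: R B0 → L0 miss wb→B4 [-]
7: W B1 → L1 miss [D]
8: W B1 → L1 hit [D]
9: W B1 → L1 hit [D]
10: R B1 → L1 hit [D]
11: W B1 → L1 hit [D]
12: R B1 → L1 hit [D]
13: R B1 → L1 hit [D]
14: W B4 → L0 miss [D]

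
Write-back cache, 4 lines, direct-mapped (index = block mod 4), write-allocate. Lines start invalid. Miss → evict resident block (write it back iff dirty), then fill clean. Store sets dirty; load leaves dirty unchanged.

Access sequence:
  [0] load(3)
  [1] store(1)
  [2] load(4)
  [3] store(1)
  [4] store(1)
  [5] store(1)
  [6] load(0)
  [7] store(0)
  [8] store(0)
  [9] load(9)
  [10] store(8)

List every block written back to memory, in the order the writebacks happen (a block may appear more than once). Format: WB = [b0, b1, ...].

  0 | R B3 → L3 miss [-]
  1 | W B1 → L1 miss [D]
  2 | R B4 → L0 miss [-]
  3 | W B1 → L1 hit [D]
  4 | W B1 → L1 hit [D]
  5 | W B1 → L1 hit [D]
  6 | R B0 → L0 miss [-]
  7 | W B0 → L0 hit [D]
  8 | W B0 → L0 hit [D]
  9 | R B9 → L1 miss wb→B1 [-]
  10 | W B8 → L0 miss wb→B0 [D]

WB = [1, 0]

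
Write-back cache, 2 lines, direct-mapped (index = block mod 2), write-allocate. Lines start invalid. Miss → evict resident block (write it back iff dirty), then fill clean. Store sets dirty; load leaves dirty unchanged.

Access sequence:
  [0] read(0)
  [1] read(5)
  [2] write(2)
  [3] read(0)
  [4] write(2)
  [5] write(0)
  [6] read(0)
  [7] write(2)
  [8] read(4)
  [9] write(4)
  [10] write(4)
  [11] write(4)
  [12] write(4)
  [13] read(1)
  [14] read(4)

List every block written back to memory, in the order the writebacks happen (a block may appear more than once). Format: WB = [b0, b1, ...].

0: R B0 -> L0 miss  d=-]
1: R B5 -> L1 miss  d=-]
2: W B2 -> L0 miss  d=D]
3: R B0 -> L0 miss wb->B2  d=-]
4: W B2 -> L0 miss  d=D]
5: W B0 -> L0 miss wb->B2  d=D]
6: R B0 -> L0 hit  d=D]
7: W B2 -> L0 miss wb->B0  d=D]
8: R B4 -> L0 miss wb->B2  d=-]
9: W B4 -> L0 hit  d=D]
10: W B4 -> L0 hit  d=D]
11: W B4 -> L0 hit  d=D]
12: W B4 -> L0 hit  d=D]
13: R B1 -> L1 miss  d=-]
14: R B4 -> L0 hit  d=D]

WB = [2, 2, 0, 2]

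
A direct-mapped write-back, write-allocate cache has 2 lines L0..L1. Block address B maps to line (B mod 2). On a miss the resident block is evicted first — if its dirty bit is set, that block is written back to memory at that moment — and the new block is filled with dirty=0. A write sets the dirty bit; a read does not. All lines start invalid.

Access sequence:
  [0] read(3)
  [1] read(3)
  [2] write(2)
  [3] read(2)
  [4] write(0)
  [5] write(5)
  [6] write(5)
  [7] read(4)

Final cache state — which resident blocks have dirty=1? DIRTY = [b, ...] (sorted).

DIRTY = [5]

0: R B3 -> L1 miss  d=-]
1: R B3 -> L1 hit  d=-]
2: W B2 -> L0 miss  d=D]
3: R B2 -> L0 hit  d=D]
4: W B0 -> L0 miss wb->B2  d=D]
5: W B5 -> L1 miss  d=D]
6: W B5 -> L1 hit  d=D]
7: R B4 -> L0 miss wb->B0  d=-]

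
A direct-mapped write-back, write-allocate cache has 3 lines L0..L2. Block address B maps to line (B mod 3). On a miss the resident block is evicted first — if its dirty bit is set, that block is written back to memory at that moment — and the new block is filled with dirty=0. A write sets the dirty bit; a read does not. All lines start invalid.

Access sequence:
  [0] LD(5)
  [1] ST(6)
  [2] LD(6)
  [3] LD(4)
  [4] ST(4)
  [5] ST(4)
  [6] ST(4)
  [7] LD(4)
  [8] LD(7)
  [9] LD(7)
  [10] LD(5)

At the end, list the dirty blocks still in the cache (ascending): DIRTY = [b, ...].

  0 | R B5 → L2 miss [-]
  1 | W B6 → L0 miss [D]
  2 | R B6 → L0 hit [D]
  3 | R B4 → L1 miss [-]
  4 | W B4 → L1 hit [D]
  5 | W B4 → L1 hit [D]
  6 | W B4 → L1 hit [D]
  7 | R B4 → L1 hit [D]
  8 | R B7 → L1 miss wb→B4 [-]
  9 | R B7 → L1 hit [-]
  10 | R B5 → L2 hit [-]

DIRTY = [6]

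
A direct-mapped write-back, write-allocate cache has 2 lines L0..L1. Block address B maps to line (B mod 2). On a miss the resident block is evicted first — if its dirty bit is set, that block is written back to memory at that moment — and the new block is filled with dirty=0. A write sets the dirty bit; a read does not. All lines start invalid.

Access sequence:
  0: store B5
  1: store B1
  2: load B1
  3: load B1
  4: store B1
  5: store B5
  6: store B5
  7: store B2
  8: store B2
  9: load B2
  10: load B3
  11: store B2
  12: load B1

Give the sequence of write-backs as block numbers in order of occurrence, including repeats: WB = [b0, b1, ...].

0: W B5 -> L1 miss  d=D]
1: W B1 -> L1 miss wb->B5  d=D]
2: R B1 -> L1 hit  d=D]
3: R B1 -> L1 hit  d=D]
4: W B1 -> L1 hit  d=D]
5: W B5 -> L1 miss wb->B1  d=D]
6: W B5 -> L1 hit  d=D]
7: W B2 -> L0 miss  d=D]
8: W B2 -> L0 hit  d=D]
9: R B2 -> L0 hit  d=D]
10: R B3 -> L1 miss wb->B5  d=-]
11: W B2 -> L0 hit  d=D]
12: R B1 -> L1 miss  d=-]

WB = [5, 1, 5]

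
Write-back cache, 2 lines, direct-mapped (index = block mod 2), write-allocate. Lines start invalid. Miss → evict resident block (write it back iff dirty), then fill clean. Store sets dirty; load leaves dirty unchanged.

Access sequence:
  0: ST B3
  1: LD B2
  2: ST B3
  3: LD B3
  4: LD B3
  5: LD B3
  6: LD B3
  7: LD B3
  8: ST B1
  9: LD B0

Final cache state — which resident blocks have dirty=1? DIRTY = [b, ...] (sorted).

0: W B3 → L1 miss [D]
1: R B2 → L0 miss [-]
2: W B3 → L1 hit [D]
3: R B3 → L1 hit [D]
4: R B3 → L1 hit [D]
5: R B3 → L1 hit [D]
6: R B3 → L1 hit [D]
7: R B3 → L1 hit [D]
8: W B1 → L1 miss wb→B3 [D]
9: R B0 → L0 miss [-]

DIRTY = [1]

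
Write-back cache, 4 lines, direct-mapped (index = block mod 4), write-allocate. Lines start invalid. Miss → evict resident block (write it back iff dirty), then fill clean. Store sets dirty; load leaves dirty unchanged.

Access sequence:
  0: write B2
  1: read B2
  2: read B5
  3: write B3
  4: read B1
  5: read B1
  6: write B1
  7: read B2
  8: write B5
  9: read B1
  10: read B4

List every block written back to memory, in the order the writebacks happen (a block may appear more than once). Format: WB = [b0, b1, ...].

WB = [1, 5]

0: W B2 -> L2 miss  d=D]
1: R B2 -> L2 hit  d=D]
2: R B5 -> L1 miss  d=-]
3: W B3 -> L3 miss  d=D]
4: R B1 -> L1 miss  d=-]
5: R B1 -> L1 hit  d=-]
6: W B1 -> L1 hit  d=D]
7: R B2 -> L2 hit  d=D]
8: W B5 -> L1 miss wb->B1  d=D]
9: R B1 -> L1 miss wb->B5  d=-]
10: R B4 -> L0 miss  d=-]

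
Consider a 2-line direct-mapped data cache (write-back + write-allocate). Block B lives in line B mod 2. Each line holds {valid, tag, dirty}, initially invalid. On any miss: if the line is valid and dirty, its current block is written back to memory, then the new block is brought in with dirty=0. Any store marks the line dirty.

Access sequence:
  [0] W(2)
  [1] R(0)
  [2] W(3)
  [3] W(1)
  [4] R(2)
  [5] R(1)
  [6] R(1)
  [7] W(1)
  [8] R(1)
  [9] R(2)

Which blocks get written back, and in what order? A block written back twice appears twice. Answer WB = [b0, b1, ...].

WB = [2, 3]

0: W B2 → L0 miss [D]
1: R B0 → L0 miss wb→B2 [-]
2: W B3 → L1 miss [D]
3: W B1 → L1 miss wb→B3 [D]
4: R B2 → L0 miss [-]
5: R B1 → L1 hit [D]
6: R B1 → L1 hit [D]
7: W B1 → L1 hit [D]
8: R B1 → L1 hit [D]
9: R B2 → L0 hit [-]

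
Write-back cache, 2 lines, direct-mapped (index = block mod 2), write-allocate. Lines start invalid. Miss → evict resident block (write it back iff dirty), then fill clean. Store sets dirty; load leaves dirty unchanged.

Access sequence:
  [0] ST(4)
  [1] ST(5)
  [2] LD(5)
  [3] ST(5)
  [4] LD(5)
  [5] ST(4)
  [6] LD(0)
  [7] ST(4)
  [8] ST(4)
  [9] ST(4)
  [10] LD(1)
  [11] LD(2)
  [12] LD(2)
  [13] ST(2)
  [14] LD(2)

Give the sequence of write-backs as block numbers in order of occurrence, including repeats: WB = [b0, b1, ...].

0: W B4 → L0 miss [D]
1: W B5 → L1 miss [D]
2: R B5 → L1 hit [D]
3: W B5 → L1 hit [D]
4: R B5 → L1 hit [D]
5: W B4 → L0 hit [D]
6: R B0 → L0 miss wb→B4 [-]
7: W B4 → L0 miss [D]
8: W B4 → L0 hit [D]
9: W B4 → L0 hit [D]
10: R B1 → L1 miss wb→B5 [-]
11: R B2 → L0 miss wb→B4 [-]
12: R B2 → L0 hit [-]
13: W B2 → L0 hit [D]
14: R B2 → L0 hit [D]

WB = [4, 5, 4]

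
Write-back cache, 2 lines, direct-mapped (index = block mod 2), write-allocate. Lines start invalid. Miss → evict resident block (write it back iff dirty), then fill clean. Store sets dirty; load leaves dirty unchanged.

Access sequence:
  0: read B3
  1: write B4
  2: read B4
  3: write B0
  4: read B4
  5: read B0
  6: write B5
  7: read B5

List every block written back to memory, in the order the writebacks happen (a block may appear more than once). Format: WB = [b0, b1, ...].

WB = [4, 0]

0: R B3 -> L1 miss  d=-]
1: W B4 -> L0 miss  d=D]
2: R B4 -> L0 hit  d=D]
3: W B0 -> L0 miss wb->B4  d=D]
4: R B4 -> L0 miss wb->B0  d=-]
5: R B0 -> L0 miss  d=-]
6: W B5 -> L1 miss  d=D]
7: R B5 -> L1 hit  d=D]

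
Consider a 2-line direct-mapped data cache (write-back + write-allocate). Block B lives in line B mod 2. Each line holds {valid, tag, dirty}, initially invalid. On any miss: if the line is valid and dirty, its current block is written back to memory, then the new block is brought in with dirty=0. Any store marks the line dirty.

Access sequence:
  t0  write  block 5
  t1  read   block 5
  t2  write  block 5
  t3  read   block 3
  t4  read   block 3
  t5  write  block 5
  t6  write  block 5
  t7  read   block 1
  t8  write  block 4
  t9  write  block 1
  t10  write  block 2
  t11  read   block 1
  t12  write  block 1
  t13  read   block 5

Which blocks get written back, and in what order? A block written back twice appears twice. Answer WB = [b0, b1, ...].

WB = [5, 5, 4, 1]

0: W B5 -> L1 miss  d=D]
1: R B5 -> L1 hit  d=D]
2: W B5 -> L1 hit  d=D]
3: R B3 -> L1 miss wb->B5  d=-]
4: R B3 -> L1 hit  d=-]
5: W B5 -> L1 miss  d=D]
6: W B5 -> L1 hit  d=D]
7: R B1 -> L1 miss wb->B5  d=-]
8: W B4 -> L0 miss  d=D]
9: W B1 -> L1 hit  d=D]
10: W B2 -> L0 miss wb->B4  d=D]
11: R B1 -> L1 hit  d=D]
12: W B1 -> L1 hit  d=D]
13: R B5 -> L1 miss wb->B1  d=-]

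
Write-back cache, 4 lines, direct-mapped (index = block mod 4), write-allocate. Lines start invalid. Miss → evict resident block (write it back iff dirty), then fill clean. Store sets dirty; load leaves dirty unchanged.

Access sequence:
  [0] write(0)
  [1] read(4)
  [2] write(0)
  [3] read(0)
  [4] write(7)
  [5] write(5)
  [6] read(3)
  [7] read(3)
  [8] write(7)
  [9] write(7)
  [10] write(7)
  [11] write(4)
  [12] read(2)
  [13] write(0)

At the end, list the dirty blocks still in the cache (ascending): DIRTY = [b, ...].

0: W B0 → L0 miss [D]
1: R B4 → L0 miss wb→B0 [-]
2: W B0 → L0 miss [D]
3: R B0 → L0 hit [D]
4: W B7 → L3 miss [D]
5: W B5 → L1 miss [D]
6: R B3 → L3 miss wb→B7 [-]
7: R B3 → L3 hit [-]
8: W B7 → L3 miss [D]
9: W B7 → L3 hit [D]
10: W B7 → L3 hit [D]
11: W B4 → L0 miss wb→B0 [D]
12: R B2 → L2 miss [-]
13: W B0 → L0 miss wb→B4 [D]

DIRTY = [0, 5, 7]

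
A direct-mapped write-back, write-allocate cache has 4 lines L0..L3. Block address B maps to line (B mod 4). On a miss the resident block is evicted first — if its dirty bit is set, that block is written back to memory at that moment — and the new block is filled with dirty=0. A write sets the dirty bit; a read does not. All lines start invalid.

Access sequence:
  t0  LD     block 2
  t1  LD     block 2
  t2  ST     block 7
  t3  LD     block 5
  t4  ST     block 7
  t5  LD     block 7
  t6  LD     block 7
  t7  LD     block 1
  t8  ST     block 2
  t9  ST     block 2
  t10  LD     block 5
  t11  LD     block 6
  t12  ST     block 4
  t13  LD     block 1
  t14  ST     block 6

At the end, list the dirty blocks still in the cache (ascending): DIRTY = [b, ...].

DIRTY = [4, 6, 7]

0: R B2 → L2 miss [-]
1: R B2 → L2 hit [-]
2: W B7 → L3 miss [D]
3: R B5 → L1 miss [-]
4: W B7 → L3 hit [D]
5: R B7 → L3 hit [D]
6: R B7 → L3 hit [D]
7: R B1 → L1 miss [-]
8: W B2 → L2 hit [D]
9: W B2 → L2 hit [D]
10: R B5 → L1 miss [-]
11: R B6 → L2 miss wb→B2 [-]
12: W B4 → L0 miss [D]
13: R B1 → L1 miss [-]
14: W B6 → L2 hit [D]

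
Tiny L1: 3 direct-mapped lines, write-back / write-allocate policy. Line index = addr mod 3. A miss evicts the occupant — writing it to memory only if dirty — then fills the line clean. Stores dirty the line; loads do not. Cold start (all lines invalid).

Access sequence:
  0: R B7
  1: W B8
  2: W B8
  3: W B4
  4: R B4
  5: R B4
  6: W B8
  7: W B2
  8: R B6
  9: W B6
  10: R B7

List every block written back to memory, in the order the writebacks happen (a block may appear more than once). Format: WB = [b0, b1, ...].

0: R B7 -> L1 miss  d=-]
1: W B8 -> L2 miss  d=D]
2: W B8 -> L2 hit  d=D]
3: W B4 -> L1 miss  d=D]
4: R B4 -> L1 hit  d=D]
5: R B4 -> L1 hit  d=D]
6: W B8 -> L2 hit  d=D]
7: W B2 -> L2 miss wb->B8  d=D]
8: R B6 -> L0 miss  d=-]
9: W B6 -> L0 hit  d=D]
10: R B7 -> L1 miss wb->B4  d=-]

WB = [8, 4]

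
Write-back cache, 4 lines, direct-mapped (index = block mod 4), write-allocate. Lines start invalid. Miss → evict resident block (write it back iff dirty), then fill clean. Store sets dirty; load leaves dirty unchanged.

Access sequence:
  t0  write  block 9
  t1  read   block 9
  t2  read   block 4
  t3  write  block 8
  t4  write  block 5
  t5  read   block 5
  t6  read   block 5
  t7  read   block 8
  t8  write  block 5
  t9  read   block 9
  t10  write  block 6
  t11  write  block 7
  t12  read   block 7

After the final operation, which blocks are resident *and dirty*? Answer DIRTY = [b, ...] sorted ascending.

0: W B9 -> L1 miss  d=D]
1: R B9 -> L1 hit  d=D]
2: R B4 -> L0 miss  d=-]
3: W B8 -> L0 miss  d=D]
4: W B5 -> L1 miss wb->B9  d=D]
5: R B5 -> L1 hit  d=D]
6: R B5 -> L1 hit  d=D]
7: R B8 -> L0 hit  d=D]
8: W B5 -> L1 hit  d=D]
9: R B9 -> L1 miss wb->B5  d=-]
10: W B6 -> L2 miss  d=D]
11: W B7 -> L3 miss  d=D]
12: R B7 -> L3 hit  d=D]

DIRTY = [6, 7, 8]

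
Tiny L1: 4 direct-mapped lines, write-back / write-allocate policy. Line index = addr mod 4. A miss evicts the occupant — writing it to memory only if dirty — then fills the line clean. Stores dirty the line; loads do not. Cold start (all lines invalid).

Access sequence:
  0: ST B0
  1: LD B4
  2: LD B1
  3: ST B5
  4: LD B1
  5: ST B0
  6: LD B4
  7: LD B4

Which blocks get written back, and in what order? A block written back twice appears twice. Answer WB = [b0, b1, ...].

0: W B0 → L0 miss [D]
1: R B4 → L0 miss wb→B0 [-]
2: R B1 → L1 miss [-]
3: W B5 → L1 miss [D]
4: R B1 → L1 miss wb→B5 [-]
5: W B0 → L0 miss [D]
6: R B4 → L0 miss wb→B0 [-]
7: R B4 → L0 hit [-]

WB = [0, 5, 0]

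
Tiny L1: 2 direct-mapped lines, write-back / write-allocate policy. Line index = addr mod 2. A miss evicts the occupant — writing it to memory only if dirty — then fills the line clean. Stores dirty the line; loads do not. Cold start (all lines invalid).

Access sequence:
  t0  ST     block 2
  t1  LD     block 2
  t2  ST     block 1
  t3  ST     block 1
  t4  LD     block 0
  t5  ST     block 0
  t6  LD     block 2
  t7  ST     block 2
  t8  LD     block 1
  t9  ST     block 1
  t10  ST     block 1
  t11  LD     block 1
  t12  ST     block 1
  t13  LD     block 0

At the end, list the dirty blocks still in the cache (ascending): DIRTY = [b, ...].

0: W B2 -> L0 miss  d=D]
1: R B2 -> L0 hit  d=D]
2: W B1 -> L1 miss  d=D]
3: W B1 -> L1 hit  d=D]
4: R B0 -> L0 miss wb->B2  d=-]
5: W B0 -> L0 hit  d=D]
6: R B2 -> L0 miss wb->B0  d=-]
7: W B2 -> L0 hit  d=D]
8: R B1 -> L1 hit  d=D]
9: W B1 -> L1 hit  d=D]
10: W B1 -> L1 hit  d=D]
11: R B1 -> L1 hit  d=D]
12: W B1 -> L1 hit  d=D]
13: R B0 -> L0 miss wb->B2  d=-]

DIRTY = [1]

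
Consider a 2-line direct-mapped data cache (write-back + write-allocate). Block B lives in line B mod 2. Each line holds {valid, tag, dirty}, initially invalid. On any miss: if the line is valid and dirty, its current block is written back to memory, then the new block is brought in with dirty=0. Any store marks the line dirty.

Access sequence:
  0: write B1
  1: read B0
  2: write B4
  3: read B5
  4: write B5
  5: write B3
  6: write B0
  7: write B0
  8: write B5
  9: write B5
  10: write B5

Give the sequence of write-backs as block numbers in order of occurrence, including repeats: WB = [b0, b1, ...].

WB = [1, 5, 4, 3]

0: W B1 -> L1 miss  d=D]
1: R B0 -> L0 miss  d=-]
2: W B4 -> L0 miss  d=D]
3: R B5 -> L1 miss wb->B1  d=-]
4: W B5 -> L1 hit  d=D]
5: W B3 -> L1 miss wb->B5  d=D]
6: W B0 -> L0 miss wb->B4  d=D]
7: W B0 -> L0 hit  d=D]
8: W B5 -> L1 miss wb->B3  d=D]
9: W B5 -> L1 hit  d=D]
10: W B5 -> L1 hit  d=D]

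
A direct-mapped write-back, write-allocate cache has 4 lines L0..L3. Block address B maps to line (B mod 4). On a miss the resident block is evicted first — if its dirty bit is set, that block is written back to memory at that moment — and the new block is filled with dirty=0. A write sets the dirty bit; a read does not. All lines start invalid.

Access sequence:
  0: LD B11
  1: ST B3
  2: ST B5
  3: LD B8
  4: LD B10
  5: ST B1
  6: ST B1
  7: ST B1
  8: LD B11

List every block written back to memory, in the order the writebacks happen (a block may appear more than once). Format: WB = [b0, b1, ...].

  0 | R B11 → L3 miss [-]
  1 | W B3 → L3 miss [D]
  2 | W B5 → L1 miss [D]
  3 | R B8 → L0 miss [-]
  4 | R B10 → L2 miss [-]
  5 | W B1 → L1 miss wb→B5 [D]
  6 | W B1 → L1 hit [D]
  7 | W B1 → L1 hit [D]
  8 | R B11 → L3 miss wb→B3 [-]

WB = [5, 3]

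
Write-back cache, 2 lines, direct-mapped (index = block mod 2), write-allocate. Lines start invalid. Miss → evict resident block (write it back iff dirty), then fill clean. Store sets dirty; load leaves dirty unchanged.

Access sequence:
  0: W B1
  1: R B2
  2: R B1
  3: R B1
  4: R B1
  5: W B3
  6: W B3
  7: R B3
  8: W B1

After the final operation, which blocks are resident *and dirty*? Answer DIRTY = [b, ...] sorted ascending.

DIRTY = [1]

0: W B1 → L1 miss [D]
1: R B2 → L0 miss [-]
2: R B1 → L1 hit [D]
3: R B1 → L1 hit [D]
4: R B1 → L1 hit [D]
5: W B3 → L1 miss wb→B1 [D]
6: W B3 → L1 hit [D]
7: R B3 → L1 hit [D]
8: W B1 → L1 miss wb→B3 [D]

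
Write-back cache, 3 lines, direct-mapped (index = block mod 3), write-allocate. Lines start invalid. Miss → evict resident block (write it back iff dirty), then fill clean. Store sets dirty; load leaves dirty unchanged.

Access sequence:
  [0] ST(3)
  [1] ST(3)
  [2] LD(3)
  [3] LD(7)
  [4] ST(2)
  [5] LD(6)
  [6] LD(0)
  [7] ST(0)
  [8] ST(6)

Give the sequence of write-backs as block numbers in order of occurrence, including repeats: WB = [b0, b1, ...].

0: W B3 -> L0 miss  d=D]
1: W B3 -> L0 hit  d=D]
2: R B3 -> L0 hit  d=D]
3: R B7 -> L1 miss  d=-]
4: W B2 -> L2 miss  d=D]
5: R B6 -> L0 miss wb->B3  d=-]
6: R B0 -> L0 miss  d=-]
7: W B0 -> L0 hit  d=D]
8: W B6 -> L0 miss wb->B0  d=D]

WB = [3, 0]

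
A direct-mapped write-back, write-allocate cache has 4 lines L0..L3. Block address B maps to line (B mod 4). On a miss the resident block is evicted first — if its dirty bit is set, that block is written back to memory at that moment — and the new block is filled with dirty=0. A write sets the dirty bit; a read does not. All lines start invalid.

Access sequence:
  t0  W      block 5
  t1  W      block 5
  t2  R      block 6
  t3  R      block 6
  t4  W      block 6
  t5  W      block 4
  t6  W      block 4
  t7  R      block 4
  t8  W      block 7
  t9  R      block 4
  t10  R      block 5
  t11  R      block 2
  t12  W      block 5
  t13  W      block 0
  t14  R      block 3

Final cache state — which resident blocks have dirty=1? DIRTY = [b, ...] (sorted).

  0 | W B5 → L1 miss [D]
  1 | W B5 → L1 hit [D]
  2 | R B6 → L2 miss [-]
  3 | R B6 → L2 hit [-]
  4 | W B6 → L2 hit [D]
  5 | W B4 → L0 miss [D]
  6 | W B4 → L0 hit [D]
  7 | R B4 → L0 hit [D]
  8 | W B7 → L3 miss [D]
  9 | R B4 → L0 hit [D]
  10 | R B5 → L1 hit [D]
  11 | R B2 → L2 miss wb→B6 [-]
  12 | W B5 → L1 hit [D]
  13 | W B0 → L0 miss wb→B4 [D]
  14 | R B3 → L3 miss wb→B7 [-]

DIRTY = [0, 5]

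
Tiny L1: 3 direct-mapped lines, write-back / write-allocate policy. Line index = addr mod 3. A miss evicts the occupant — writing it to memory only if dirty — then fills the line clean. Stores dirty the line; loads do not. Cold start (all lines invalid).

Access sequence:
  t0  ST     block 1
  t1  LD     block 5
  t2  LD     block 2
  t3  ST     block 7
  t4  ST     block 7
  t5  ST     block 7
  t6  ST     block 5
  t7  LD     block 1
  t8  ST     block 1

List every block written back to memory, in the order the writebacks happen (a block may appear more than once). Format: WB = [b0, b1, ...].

0: W B1 -> L1 miss  d=D]
1: R B5 -> L2 miss  d=-]
2: R B2 -> L2 miss  d=-]
3: W B7 -> L1 miss wb->B1  d=D]
4: W B7 -> L1 hit  d=D]
5: W B7 -> L1 hit  d=D]
6: W B5 -> L2 miss  d=D]
7: R B1 -> L1 miss wb->B7  d=-]
8: W B1 -> L1 hit  d=D]

WB = [1, 7]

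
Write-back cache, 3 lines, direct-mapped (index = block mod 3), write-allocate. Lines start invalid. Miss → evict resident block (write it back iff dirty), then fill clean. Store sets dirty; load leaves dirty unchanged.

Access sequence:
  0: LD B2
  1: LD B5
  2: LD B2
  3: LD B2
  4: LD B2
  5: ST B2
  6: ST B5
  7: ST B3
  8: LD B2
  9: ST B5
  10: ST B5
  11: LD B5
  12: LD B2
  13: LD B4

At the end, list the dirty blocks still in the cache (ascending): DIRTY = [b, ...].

DIRTY = [3]

0: R B2 -> L2 miss  d=-]
1: R B5 -> L2 miss  d=-]
2: R B2 -> L2 miss  d=-]
3: R B2 -> L2 hit  d=-]
4: R B2 -> L2 hit  d=-]
5: W B2 -> L2 hit  d=D]
6: W B5 -> L2 miss wb->B2  d=D]
7: W B3 -> L0 miss  d=D]
8: R B2 -> L2 miss wb->B5  d=-]
9: W B5 -> L2 miss  d=D]
10: W B5 -> L2 hit  d=D]
11: R B5 -> L2 hit  d=D]
12: R B2 -> L2 miss wb->B5  d=-]
13: R B4 -> L1 miss  d=-]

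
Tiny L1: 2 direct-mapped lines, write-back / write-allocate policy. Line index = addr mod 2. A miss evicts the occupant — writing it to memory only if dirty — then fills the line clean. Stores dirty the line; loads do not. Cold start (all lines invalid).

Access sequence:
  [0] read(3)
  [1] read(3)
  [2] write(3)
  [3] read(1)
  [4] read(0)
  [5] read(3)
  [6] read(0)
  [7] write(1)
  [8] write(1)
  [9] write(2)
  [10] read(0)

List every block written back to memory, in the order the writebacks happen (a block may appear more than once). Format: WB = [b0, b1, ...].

0: R B3 → L1 miss [-]
1: R B3 → L1 hit [-]
2: W B3 → L1 hit [D]
3: R B1 → L1 miss wb→B3 [-]
4: R B0 → L0 miss [-]
5: R B3 → L1 miss [-]
6: R B0 → L0 hit [-]
7: W B1 → L1 miss [D]
8: W B1 → L1 hit [D]
9: W B2 → L0 miss [D]
10: R B0 → L0 miss wb→B2 [-]

WB = [3, 2]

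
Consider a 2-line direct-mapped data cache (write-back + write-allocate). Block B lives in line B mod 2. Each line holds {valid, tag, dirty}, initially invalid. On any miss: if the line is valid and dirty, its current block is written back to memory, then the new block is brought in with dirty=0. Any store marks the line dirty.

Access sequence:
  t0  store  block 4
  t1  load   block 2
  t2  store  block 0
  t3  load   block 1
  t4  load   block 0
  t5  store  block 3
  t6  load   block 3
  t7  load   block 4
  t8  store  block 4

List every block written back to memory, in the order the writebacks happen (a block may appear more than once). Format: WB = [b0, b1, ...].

0: W B4 → L0 miss [D]
1: R B2 → L0 miss wb→B4 [-]
2: W B0 → L0 miss [D]
3: R B1 → L1 miss [-]
4: R B0 → L0 hit [D]
5: W B3 → L1 miss [D]
6: R B3 → L1 hit [D]
7: R B4 → L0 miss wb→B0 [-]
8: W B4 → L0 hit [D]

WB = [4, 0]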